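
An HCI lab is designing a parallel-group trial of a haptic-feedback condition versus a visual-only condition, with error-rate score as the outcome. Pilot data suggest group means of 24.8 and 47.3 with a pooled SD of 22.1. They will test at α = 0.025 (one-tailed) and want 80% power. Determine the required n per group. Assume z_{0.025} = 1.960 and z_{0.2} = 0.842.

Cohen's d = |M₁ − M₂| / SD_pooled = |24.8 − 47.3| / 22.1 = 22.5 / 22.1 = 1.018.
For two independent groups with equal n: n = 2·((z_{α} + z_β) / d)².
z_{α} + z_β = 1.960 + 0.842 = 2.802.
n = 2 × (2.802 / 1.018)² = 2 × 2.752² = 2 × 7.58 = 15.2.
Round up to the next whole participant.

n = 16 per group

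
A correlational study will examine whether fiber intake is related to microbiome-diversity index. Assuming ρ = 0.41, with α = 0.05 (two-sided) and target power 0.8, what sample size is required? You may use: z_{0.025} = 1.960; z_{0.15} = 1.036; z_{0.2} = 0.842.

Fisher's z: C = ½·ln((1+r)/(1−r)) = ½·ln(2.3898) = 0.4356.
n = ((z_{α/2} + z_β)/C)² + 3.
(1.960 + 0.842) / 0.4356 = 2.802 / 0.4356 = 6.433.
n = 6.433² + 3 = 41.38 + 3 = 44.4.
Round up.

n = 45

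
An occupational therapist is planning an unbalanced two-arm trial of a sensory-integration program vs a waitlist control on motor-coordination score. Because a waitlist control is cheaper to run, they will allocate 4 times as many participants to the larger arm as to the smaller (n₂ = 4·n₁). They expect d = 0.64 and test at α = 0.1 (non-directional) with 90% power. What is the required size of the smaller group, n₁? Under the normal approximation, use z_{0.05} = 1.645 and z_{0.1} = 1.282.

With allocation ratio k = n₂/n₁ = 4, Var(x̄₁−x̄₂) = σ²(1/n₁ + 1/(k·n₁)) = σ²·(k+1)/(k·n₁).
So n₁ = (1 + 1/k)·((z_{α/2} + z_β)/d)² = 1.250 × (2.927/0.64)².
n₁ = 1.250 × 20.92 = 26.1.
Round up: n₁ = 27, giving n₂ = 4 × 27 = 108.

n₁ = 27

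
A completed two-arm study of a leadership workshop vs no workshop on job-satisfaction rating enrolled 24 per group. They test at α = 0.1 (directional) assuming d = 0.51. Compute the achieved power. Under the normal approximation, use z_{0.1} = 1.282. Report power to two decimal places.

For two equal groups, power = Φ(d·√(n/2) − z_{α}).
d·√(n/2) = 0.51 × √(24/2) = 0.51 × 3.464 = 1.767.
z_β = 1.767 − 1.282 = 0.485.
Power = Φ(0.485) = 0.686.

power ≈ 0.69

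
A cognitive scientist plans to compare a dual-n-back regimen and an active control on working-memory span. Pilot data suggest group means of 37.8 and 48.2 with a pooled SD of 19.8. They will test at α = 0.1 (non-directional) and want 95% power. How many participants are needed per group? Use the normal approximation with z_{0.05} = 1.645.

n = 79 per group

Cohen's d = |M₁ − M₂| / SD_pooled = |37.8 − 48.2| / 19.8 = 10.4 / 19.8 = 0.525.
For two independent groups with equal n: n = 2·((z_{α/2} + z_β) / d)².
z_{α/2} + z_β = 1.645 + 1.645 = 3.290.
n = 2 × (3.290 / 0.525)² = 2 × 6.267² = 2 × 39.27 = 78.5.
Round up to the next whole participant.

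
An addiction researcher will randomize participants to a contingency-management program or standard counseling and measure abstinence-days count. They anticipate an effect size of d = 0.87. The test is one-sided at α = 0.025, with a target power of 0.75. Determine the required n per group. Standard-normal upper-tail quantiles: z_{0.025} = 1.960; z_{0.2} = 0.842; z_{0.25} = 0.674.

For two independent groups with equal n: n = 2·((z_{α} + z_β) / d)².
z_{α} + z_β = 1.960 + 0.674 = 2.634.
n = 2 × (2.634 / 0.87)² = 2 × 3.028² = 2 × 9.17 = 18.3.
Round up to the next whole participant.

n = 19 per group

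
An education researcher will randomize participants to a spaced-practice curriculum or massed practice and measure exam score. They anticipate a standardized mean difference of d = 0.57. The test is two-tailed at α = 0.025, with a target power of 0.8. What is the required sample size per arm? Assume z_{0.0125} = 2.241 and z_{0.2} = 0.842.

For two independent groups with equal n: n = 2·((z_{α/2} + z_β) / d)².
z_{α/2} + z_β = 2.241 + 0.842 = 3.083.
n = 2 × (3.083 / 0.57)² = 2 × 5.409² = 2 × 29.25 = 58.5.
Round up to the next whole participant.

n = 59 per group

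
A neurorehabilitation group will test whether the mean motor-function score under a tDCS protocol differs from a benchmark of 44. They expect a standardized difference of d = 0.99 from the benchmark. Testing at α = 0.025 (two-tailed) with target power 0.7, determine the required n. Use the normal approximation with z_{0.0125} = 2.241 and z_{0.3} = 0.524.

n = 8

For a one-sample test: n = ((z_{α/2} + z_β) / d)².
z_{α/2} + z_β = 2.241 + 0.524 = 2.765.
n = (2.765 / 0.99)² = 2.793² = 7.80.
Round up.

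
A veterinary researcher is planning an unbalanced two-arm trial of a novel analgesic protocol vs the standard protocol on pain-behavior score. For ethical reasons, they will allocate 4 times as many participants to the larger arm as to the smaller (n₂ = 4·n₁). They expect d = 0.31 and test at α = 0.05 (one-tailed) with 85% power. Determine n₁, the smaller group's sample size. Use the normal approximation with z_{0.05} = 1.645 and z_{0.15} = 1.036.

n₁ = 94

With allocation ratio k = n₂/n₁ = 4, Var(x̄₁−x̄₂) = σ²(1/n₁ + 1/(k·n₁)) = σ²·(k+1)/(k·n₁).
So n₁ = (1 + 1/k)·((z_{α} + z_β)/d)² = 1.250 × (2.681/0.31)².
n₁ = 1.250 × 74.79 = 93.5.
Round up: n₁ = 94, giving n₂ = 4 × 94 = 376.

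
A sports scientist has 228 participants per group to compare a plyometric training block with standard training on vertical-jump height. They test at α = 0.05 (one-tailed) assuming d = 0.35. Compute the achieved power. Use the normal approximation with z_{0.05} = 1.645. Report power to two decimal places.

For two equal groups, power = Φ(d·√(n/2) − z_{α}).
d·√(n/2) = 0.35 × √(228/2) = 0.35 × 10.677 = 3.737.
z_β = 3.737 − 1.645 = 2.092.
Power = Φ(2.092) = 0.982.

power ≈ 0.98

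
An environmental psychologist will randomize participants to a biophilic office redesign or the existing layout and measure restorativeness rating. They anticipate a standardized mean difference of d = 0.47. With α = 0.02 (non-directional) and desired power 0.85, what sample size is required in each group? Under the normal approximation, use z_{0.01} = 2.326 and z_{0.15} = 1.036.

n = 103 per group

For two independent groups with equal n: n = 2·((z_{α/2} + z_β) / d)².
z_{α/2} + z_β = 2.326 + 1.036 = 3.362.
n = 2 × (3.362 / 0.47)² = 2 × 7.153² = 2 × 51.17 = 102.3.
Round up to the next whole participant.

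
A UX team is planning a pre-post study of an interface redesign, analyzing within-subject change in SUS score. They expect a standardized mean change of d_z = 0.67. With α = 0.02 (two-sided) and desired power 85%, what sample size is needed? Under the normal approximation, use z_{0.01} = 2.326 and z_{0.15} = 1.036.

n = 26 pairs

For a paired (one-sample on differences) test: n = ((z_{α/2} + z_β) / d)².
z_{α/2} + z_β = 2.326 + 1.036 = 3.362.
n = (3.362 / 0.67)² = 5.018² = 25.18.
Round up.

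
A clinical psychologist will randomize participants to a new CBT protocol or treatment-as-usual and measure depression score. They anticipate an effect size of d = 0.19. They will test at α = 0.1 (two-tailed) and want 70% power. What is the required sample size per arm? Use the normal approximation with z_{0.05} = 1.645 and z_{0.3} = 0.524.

n = 261 per group

For two independent groups with equal n: n = 2·((z_{α/2} + z_β) / d)².
z_{α/2} + z_β = 1.645 + 0.524 = 2.169.
n = 2 × (2.169 / 0.19)² = 2 × 11.416² = 2 × 130.32 = 260.6.
Round up to the next whole participant.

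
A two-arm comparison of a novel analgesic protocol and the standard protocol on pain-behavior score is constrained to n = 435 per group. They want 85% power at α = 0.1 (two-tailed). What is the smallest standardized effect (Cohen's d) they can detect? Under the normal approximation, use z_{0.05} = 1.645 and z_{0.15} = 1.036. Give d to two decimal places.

d_min ≈ 0.18

For two independent groups of n = 435 each: d_min = (z_{α/2} + z_β)·√(2/n).
z-sum = 1.645 + 1.036 = 2.681.
d_min = 2.681 × √(2/435) = 2.681 × 0.0678 = 0.182.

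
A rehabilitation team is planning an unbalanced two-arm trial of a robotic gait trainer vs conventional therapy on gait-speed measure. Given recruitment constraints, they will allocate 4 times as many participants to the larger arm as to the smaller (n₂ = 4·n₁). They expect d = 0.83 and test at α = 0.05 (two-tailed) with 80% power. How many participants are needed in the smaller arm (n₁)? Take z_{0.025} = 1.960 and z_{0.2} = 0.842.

n₁ = 15

With allocation ratio k = n₂/n₁ = 4, Var(x̄₁−x̄₂) = σ²(1/n₁ + 1/(k·n₁)) = σ²·(k+1)/(k·n₁).
So n₁ = (1 + 1/k)·((z_{α/2} + z_β)/d)² = 1.250 × (2.802/0.83)².
n₁ = 1.250 × 11.40 = 14.2.
Round up: n₁ = 15, giving n₂ = 4 × 15 = 60.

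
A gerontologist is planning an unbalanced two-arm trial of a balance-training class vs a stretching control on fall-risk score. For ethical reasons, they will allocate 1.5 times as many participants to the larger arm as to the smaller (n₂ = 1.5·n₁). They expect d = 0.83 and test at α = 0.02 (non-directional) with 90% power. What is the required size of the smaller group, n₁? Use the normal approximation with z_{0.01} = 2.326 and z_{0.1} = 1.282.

With allocation ratio k = n₂/n₁ = 1.5, Var(x̄₁−x̄₂) = σ²(1/n₁ + 1/(k·n₁)) = σ²·(k+1)/(k·n₁).
So n₁ = (1 + 1/k)·((z_{α/2} + z_β)/d)² = 1.667 × (3.608/0.83)².
n₁ = 1.667 × 18.90 = 31.5.
Round up: n₁ = 32, giving n₂ = 1.5 × 32 = 48.

n₁ = 32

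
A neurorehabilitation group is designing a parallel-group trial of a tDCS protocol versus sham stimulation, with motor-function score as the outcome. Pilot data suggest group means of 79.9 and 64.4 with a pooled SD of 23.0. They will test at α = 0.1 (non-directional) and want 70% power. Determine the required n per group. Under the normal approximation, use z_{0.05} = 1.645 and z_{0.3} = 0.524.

n = 21 per group

Cohen's d = |M₁ − M₂| / SD_pooled = |79.9 − 64.4| / 23.0 = 15.5 / 23.0 = 0.674.
For two independent groups with equal n: n = 2·((z_{α/2} + z_β) / d)².
z_{α/2} + z_β = 1.645 + 0.524 = 2.169.
n = 2 × (2.169 / 0.674)² = 2 × 3.218² = 2 × 10.36 = 20.7.
Round up to the next whole participant.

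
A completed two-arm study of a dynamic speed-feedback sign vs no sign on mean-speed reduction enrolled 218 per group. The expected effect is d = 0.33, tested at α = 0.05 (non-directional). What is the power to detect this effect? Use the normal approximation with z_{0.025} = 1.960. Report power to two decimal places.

For two equal groups, power = Φ(d·√(n/2) − z_{α/2}).
d·√(n/2) = 0.33 × √(218/2) = 0.33 × 10.440 = 3.445.
z_β = 3.445 − 1.960 = 1.485.
Power = Φ(1.485) = 0.931.

power ≈ 0.93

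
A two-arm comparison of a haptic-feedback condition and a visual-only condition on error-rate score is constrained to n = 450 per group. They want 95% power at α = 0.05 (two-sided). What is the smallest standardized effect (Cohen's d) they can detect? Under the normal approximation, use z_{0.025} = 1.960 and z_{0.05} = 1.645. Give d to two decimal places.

For two independent groups of n = 450 each: d_min = (z_{α/2} + z_β)·√(2/n).
z-sum = 1.960 + 1.645 = 3.605.
d_min = 3.605 × √(2/450) = 3.605 × 0.0667 = 0.240.

d_min ≈ 0.24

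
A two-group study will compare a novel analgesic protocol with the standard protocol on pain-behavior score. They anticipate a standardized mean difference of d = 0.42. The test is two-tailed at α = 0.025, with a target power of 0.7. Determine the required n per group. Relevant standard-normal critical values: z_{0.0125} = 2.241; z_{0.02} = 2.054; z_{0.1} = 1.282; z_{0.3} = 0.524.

For two independent groups with equal n: n = 2·((z_{α/2} + z_β) / d)².
z_{α/2} + z_β = 2.241 + 0.524 = 2.765.
n = 2 × (2.765 / 0.42)² = 2 × 6.583² = 2 × 43.34 = 86.7.
Round up to the next whole participant.

n = 87 per group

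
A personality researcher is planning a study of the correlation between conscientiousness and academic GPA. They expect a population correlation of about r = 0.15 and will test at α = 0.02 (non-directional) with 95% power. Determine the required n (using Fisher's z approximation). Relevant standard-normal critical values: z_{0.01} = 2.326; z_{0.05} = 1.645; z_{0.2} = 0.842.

Fisher's z: C = ½·ln((1+r)/(1−r)) = ½·ln(1.3529) = 0.1511.
n = ((z_{α/2} + z_β)/C)² + 3.
(2.326 + 1.645) / 0.1511 = 3.971 / 0.1511 = 26.281.
n = 26.281² + 3 = 690.67 + 3 = 693.7.
Round up.

n = 694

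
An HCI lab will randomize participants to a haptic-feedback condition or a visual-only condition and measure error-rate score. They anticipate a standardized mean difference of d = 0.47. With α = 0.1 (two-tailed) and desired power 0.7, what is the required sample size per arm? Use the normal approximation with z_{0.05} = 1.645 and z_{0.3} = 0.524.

For two independent groups with equal n: n = 2·((z_{α/2} + z_β) / d)².
z_{α/2} + z_β = 1.645 + 0.524 = 2.169.
n = 2 × (2.169 / 0.47)² = 2 × 4.615² = 2 × 21.30 = 42.6.
Round up to the next whole participant.

n = 43 per group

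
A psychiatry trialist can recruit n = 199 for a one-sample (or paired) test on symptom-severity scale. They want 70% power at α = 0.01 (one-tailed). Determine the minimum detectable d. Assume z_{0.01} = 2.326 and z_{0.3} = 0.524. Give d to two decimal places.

For a single sample (or paired design) of n = 199: d_min = (z_{α} + z_β)/√n.
z-sum = 2.326 + 0.524 = 2.850.
d_min = 2.850 / √199 = 2.850 / 14.107 = 0.202.

d_min ≈ 0.20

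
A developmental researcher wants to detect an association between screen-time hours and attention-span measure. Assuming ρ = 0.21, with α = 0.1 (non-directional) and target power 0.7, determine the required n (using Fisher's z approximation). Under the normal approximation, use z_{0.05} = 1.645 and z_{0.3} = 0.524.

n = 107

Fisher's z: C = ½·ln((1+r)/(1−r)) = ½·ln(1.5316) = 0.2132.
n = ((z_{α/2} + z_β)/C)² + 3.
(1.645 + 0.524) / 0.2132 = 2.169 / 0.2132 = 10.174.
n = 10.174² + 3 = 103.50 + 3 = 106.5.
Round up.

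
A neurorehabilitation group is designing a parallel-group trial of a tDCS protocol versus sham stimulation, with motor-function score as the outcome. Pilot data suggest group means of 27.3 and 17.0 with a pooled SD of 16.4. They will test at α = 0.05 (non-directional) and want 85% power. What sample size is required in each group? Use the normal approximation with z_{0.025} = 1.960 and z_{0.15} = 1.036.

Cohen's d = |M₁ − M₂| / SD_pooled = |27.3 − 17.0| / 16.4 = 10.3 / 16.4 = 0.628.
For two independent groups with equal n: n = 2·((z_{α/2} + z_β) / d)².
z_{α/2} + z_β = 1.960 + 1.036 = 2.996.
n = 2 × (2.996 / 0.628)² = 2 × 4.771² = 2 × 22.76 = 45.5.
Round up to the next whole participant.

n = 46 per group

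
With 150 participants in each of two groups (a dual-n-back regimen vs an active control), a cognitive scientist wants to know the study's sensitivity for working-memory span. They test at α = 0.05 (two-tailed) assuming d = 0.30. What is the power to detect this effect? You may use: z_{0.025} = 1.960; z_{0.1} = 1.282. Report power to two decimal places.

power ≈ 0.74

For two equal groups, power = Φ(d·√(n/2) − z_{α/2}).
d·√(n/2) = 0.30 × √(150/2) = 0.30 × 8.660 = 2.598.
z_β = 2.598 − 1.960 = 0.638.
Power = Φ(0.638) = 0.738.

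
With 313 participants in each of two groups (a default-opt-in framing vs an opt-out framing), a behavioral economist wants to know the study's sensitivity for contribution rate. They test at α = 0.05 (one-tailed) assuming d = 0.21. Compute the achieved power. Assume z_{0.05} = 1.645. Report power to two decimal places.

For two equal groups, power = Φ(d·√(n/2) − z_{α}).
d·√(n/2) = 0.21 × √(313/2) = 0.21 × 12.510 = 2.627.
z_β = 2.627 − 1.645 = 0.982.
Power = Φ(0.982) = 0.837.

power ≈ 0.84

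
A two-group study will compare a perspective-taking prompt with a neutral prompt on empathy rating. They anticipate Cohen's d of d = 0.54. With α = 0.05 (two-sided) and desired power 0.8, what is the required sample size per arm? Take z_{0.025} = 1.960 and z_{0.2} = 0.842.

For two independent groups with equal n: n = 2·((z_{α/2} + z_β) / d)².
z_{α/2} + z_β = 1.960 + 0.842 = 2.802.
n = 2 × (2.802 / 0.54)² = 2 × 5.189² = 2 × 26.92 = 53.8.
Round up to the next whole participant.

n = 54 per group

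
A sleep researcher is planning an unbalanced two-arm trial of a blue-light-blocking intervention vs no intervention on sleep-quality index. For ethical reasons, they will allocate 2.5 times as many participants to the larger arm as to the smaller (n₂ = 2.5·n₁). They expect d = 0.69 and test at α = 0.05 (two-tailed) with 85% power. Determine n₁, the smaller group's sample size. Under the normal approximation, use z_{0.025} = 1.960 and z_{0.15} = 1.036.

With allocation ratio k = n₂/n₁ = 2.5, Var(x̄₁−x̄₂) = σ²(1/n₁ + 1/(k·n₁)) = σ²·(k+1)/(k·n₁).
So n₁ = (1 + 1/k)·((z_{α/2} + z_β)/d)² = 1.400 × (2.996/0.69)².
n₁ = 1.400 × 18.85 = 26.4.
Round up: n₁ = 27, giving n₂ = ⌈2.5 × 27⌉ = ⌈67.5⌉ = 68.

n₁ = 27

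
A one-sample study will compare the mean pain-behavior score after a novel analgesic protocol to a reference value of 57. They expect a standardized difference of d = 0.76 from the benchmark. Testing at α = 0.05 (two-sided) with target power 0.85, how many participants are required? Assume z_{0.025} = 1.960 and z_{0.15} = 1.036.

n = 16

For a one-sample test: n = ((z_{α/2} + z_β) / d)².
z_{α/2} + z_β = 1.960 + 1.036 = 2.996.
n = (2.996 / 0.76)² = 3.942² = 15.54.
Round up.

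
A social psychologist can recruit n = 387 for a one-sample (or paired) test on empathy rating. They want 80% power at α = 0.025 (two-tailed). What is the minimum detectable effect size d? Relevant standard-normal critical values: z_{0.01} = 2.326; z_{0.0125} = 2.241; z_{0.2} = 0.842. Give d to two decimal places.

d_min ≈ 0.16

For a single sample (or paired design) of n = 387: d_min = (z_{α/2} + z_β)/√n.
z-sum = 2.241 + 0.842 = 3.083.
d_min = 3.083 / √387 = 3.083 / 19.672 = 0.157.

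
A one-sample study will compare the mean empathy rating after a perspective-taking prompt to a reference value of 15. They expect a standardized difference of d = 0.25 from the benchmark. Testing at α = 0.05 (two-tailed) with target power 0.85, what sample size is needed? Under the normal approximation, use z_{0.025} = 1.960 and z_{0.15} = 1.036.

n = 144

For a one-sample test: n = ((z_{α/2} + z_β) / d)².
z_{α/2} + z_β = 1.960 + 1.036 = 2.996.
n = (2.996 / 0.25)² = 11.984² = 143.62.
Round up.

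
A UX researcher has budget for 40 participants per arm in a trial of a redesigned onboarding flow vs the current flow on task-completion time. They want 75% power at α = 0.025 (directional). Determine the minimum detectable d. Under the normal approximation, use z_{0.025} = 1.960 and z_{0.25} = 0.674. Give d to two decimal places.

d_min ≈ 0.59

For two independent groups of n = 40 each: d_min = (z_{α} + z_β)·√(2/n).
z-sum = 1.960 + 0.674 = 2.634.
d_min = 2.634 × √(2/40) = 2.634 × 0.2236 = 0.589.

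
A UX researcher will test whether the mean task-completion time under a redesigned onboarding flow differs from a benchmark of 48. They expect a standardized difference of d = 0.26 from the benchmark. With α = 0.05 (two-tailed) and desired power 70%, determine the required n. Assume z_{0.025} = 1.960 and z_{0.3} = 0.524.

n = 92

For a one-sample test: n = ((z_{α/2} + z_β) / d)².
z_{α/2} + z_β = 1.960 + 0.524 = 2.484.
n = (2.484 / 0.26)² = 9.554² = 91.28.
Round up.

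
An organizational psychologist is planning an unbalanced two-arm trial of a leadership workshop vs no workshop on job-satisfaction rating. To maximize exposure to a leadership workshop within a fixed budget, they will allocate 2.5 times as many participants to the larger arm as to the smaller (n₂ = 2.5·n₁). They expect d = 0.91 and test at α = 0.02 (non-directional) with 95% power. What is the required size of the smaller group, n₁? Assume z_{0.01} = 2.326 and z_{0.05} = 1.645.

n₁ = 27

With allocation ratio k = n₂/n₁ = 2.5, Var(x̄₁−x̄₂) = σ²(1/n₁ + 1/(k·n₁)) = σ²·(k+1)/(k·n₁).
So n₁ = (1 + 1/k)·((z_{α/2} + z_β)/d)² = 1.400 × (3.971/0.91)².
n₁ = 1.400 × 19.04 = 26.7.
Round up: n₁ = 27, giving n₂ = ⌈2.5 × 27⌉ = ⌈67.5⌉ = 68.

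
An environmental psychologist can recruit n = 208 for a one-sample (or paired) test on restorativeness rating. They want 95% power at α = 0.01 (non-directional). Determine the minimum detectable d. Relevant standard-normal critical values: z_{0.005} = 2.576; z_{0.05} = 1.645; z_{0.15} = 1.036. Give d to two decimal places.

d_min ≈ 0.29

For a single sample (or paired design) of n = 208: d_min = (z_{α/2} + z_β)/√n.
z-sum = 2.576 + 1.645 = 4.221.
d_min = 4.221 / √208 = 4.221 / 14.422 = 0.293.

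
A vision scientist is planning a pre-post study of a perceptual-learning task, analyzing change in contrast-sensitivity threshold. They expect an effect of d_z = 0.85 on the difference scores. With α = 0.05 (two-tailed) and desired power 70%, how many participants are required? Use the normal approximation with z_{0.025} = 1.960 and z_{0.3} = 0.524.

For a paired (one-sample on differences) test: n = ((z_{α/2} + z_β) / d)².
z_{α/2} + z_β = 1.960 + 0.524 = 2.484.
n = (2.484 / 0.85)² = 2.922² = 8.54.
Round up.

n = 9 pairs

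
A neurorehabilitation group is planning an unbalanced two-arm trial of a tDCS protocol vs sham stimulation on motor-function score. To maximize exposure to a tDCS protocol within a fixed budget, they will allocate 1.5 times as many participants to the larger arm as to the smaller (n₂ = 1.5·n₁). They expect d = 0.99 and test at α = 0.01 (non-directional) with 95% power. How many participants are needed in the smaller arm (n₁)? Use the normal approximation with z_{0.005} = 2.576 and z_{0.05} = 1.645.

n₁ = 31

With allocation ratio k = n₂/n₁ = 1.5, Var(x̄₁−x̄₂) = σ²(1/n₁ + 1/(k·n₁)) = σ²·(k+1)/(k·n₁).
So n₁ = (1 + 1/k)·((z_{α/2} + z_β)/d)² = 1.667 × (4.221/0.99)².
n₁ = 1.667 × 18.18 = 30.3.
Round up: n₁ = 31, giving n₂ = ⌈1.5 × 31⌉ = ⌈46.5⌉ = 47.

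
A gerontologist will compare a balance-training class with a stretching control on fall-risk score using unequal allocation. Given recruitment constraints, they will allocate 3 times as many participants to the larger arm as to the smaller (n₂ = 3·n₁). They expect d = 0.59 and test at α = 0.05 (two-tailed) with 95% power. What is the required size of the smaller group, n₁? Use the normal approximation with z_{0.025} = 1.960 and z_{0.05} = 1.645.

With allocation ratio k = n₂/n₁ = 3, Var(x̄₁−x̄₂) = σ²(1/n₁ + 1/(k·n₁)) = σ²·(k+1)/(k·n₁).
So n₁ = (1 + 1/k)·((z_{α/2} + z_β)/d)² = 1.333 × (3.605/0.59)².
n₁ = 1.333 × 37.33 = 49.8.
Round up: n₁ = 50, giving n₂ = 3 × 50 = 150.

n₁ = 50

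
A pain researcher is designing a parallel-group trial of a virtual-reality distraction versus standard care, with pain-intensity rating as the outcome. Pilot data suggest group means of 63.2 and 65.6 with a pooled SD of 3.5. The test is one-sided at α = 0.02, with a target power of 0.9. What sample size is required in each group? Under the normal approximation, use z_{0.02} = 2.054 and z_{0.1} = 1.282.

n = 48 per group

Cohen's d = |M₁ − M₂| / SD_pooled = |63.2 − 65.6| / 3.5 = 2.4 / 3.5 = 0.686.
For two independent groups with equal n: n = 2·((z_{α} + z_β) / d)².
z_{α} + z_β = 2.054 + 1.282 = 3.336.
n = 2 × (3.336 / 0.686)² = 2 × 4.863² = 2 × 23.65 = 47.3.
Round up to the next whole participant.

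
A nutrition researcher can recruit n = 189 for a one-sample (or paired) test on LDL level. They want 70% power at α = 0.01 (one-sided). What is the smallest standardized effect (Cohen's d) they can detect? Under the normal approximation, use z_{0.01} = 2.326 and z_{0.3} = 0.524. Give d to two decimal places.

d_min ≈ 0.21

For a single sample (or paired design) of n = 189: d_min = (z_{α} + z_β)/√n.
z-sum = 2.326 + 0.524 = 2.850.
d_min = 2.850 / √189 = 2.850 / 13.748 = 0.207.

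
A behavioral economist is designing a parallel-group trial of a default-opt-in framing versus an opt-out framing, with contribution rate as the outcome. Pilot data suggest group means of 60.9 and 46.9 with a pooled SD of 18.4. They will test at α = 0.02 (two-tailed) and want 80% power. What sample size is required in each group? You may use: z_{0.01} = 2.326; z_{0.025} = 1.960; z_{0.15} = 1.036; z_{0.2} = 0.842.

Cohen's d = |M₁ − M₂| / SD_pooled = |60.9 − 46.9| / 18.4 = 14.0 / 18.4 = 0.761.
For two independent groups with equal n: n = 2·((z_{α/2} + z_β) / d)².
z_{α/2} + z_β = 2.326 + 0.842 = 3.168.
n = 2 × (3.168 / 0.761)² = 2 × 4.163² = 2 × 17.33 = 34.7.
Round up to the next whole participant.

n = 35 per group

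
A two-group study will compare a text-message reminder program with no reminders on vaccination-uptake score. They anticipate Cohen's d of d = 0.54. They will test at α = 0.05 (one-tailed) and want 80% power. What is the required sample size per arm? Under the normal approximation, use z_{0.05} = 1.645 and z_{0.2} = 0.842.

n = 43 per group

For two independent groups with equal n: n = 2·((z_{α} + z_β) / d)².
z_{α} + z_β = 1.645 + 0.842 = 2.487.
n = 2 × (2.487 / 0.54)² = 2 × 4.606² = 2 × 21.21 = 42.4.
Round up to the next whole participant.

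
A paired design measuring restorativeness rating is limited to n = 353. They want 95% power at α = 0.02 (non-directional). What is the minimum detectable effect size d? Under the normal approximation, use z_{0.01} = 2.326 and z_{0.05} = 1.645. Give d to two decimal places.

d_min ≈ 0.21

For a single sample (or paired design) of n = 353: d_min = (z_{α/2} + z_β)/√n.
z-sum = 2.326 + 1.645 = 3.971.
d_min = 3.971 / √353 = 3.971 / 18.788 = 0.211.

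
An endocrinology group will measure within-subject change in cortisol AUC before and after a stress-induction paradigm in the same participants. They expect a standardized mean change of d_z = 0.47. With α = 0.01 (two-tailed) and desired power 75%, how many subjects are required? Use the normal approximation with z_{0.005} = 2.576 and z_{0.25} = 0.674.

For a paired (one-sample on differences) test: n = ((z_{α/2} + z_β) / d)².
z_{α/2} + z_β = 2.576 + 0.674 = 3.250.
n = (3.250 / 0.47)² = 6.915² = 47.82.
Round up.

n = 48 pairs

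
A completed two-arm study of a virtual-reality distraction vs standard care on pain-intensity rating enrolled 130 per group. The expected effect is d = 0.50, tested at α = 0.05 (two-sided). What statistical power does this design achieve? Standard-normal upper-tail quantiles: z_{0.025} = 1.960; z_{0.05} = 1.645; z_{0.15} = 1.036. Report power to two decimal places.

For two equal groups, power = Φ(d·√(n/2) − z_{α/2}).
d·√(n/2) = 0.50 × √(130/2) = 0.50 × 8.062 = 4.031.
z_β = 4.031 − 1.960 = 2.071.
Power = Φ(2.071) = 0.981.

power ≈ 0.98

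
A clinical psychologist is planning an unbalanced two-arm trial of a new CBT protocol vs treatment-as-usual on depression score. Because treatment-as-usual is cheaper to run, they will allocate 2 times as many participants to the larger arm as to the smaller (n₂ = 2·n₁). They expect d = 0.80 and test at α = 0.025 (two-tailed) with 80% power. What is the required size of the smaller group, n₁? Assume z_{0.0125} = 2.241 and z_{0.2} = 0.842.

n₁ = 23

With allocation ratio k = n₂/n₁ = 2, Var(x̄₁−x̄₂) = σ²(1/n₁ + 1/(k·n₁)) = σ²·(k+1)/(k·n₁).
So n₁ = (1 + 1/k)·((z_{α/2} + z_β)/d)² = 1.500 × (3.083/0.80)².
n₁ = 1.500 × 14.85 = 22.3.
Round up: n₁ = 23, giving n₂ = 2 × 23 = 46.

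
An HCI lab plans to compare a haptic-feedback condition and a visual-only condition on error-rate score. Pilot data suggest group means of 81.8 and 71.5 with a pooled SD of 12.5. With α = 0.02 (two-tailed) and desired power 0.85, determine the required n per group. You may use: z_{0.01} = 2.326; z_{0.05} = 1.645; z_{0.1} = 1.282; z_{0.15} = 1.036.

n = 34 per group

Cohen's d = |M₁ − M₂| / SD_pooled = |81.8 − 71.5| / 12.5 = 10.3 / 12.5 = 0.824.
For two independent groups with equal n: n = 2·((z_{α/2} + z_β) / d)².
z_{α/2} + z_β = 2.326 + 1.036 = 3.362.
n = 2 × (3.362 / 0.824)² = 2 × 4.080² = 2 × 16.65 = 33.3.
Round up to the next whole participant.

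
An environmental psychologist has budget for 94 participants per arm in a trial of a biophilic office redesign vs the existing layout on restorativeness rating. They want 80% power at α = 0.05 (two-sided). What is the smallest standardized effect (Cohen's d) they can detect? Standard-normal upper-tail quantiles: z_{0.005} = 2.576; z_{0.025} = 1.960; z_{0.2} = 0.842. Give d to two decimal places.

For two independent groups of n = 94 each: d_min = (z_{α/2} + z_β)·√(2/n).
z-sum = 1.960 + 0.842 = 2.802.
d_min = 2.802 × √(2/94) = 2.802 × 0.1459 = 0.409.

d_min ≈ 0.41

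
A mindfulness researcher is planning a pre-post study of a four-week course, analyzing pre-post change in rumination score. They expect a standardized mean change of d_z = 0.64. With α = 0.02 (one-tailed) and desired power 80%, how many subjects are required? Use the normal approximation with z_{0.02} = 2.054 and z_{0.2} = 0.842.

For a paired (one-sample on differences) test: n = ((z_{α} + z_β) / d)².
z_{α} + z_β = 2.054 + 0.842 = 2.896.
n = (2.896 / 0.64)² = 4.525² = 20.48.
Round up.

n = 21 pairs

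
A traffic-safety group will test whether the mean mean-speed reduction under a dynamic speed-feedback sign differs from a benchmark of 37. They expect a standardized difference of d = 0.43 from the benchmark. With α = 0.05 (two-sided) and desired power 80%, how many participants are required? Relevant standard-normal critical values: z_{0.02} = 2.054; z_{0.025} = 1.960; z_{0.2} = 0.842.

For a one-sample test: n = ((z_{α/2} + z_β) / d)².
z_{α/2} + z_β = 1.960 + 0.842 = 2.802.
n = (2.802 / 0.43)² = 6.516² = 42.46.
Round up.

n = 43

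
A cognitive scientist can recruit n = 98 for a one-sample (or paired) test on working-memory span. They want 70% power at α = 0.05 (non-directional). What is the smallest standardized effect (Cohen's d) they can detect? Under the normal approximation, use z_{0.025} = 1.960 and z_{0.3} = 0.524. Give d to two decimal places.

d_min ≈ 0.25

For a single sample (or paired design) of n = 98: d_min = (z_{α/2} + z_β)/√n.
z-sum = 1.960 + 0.524 = 2.484.
d_min = 2.484 / √98 = 2.484 / 9.899 = 0.251.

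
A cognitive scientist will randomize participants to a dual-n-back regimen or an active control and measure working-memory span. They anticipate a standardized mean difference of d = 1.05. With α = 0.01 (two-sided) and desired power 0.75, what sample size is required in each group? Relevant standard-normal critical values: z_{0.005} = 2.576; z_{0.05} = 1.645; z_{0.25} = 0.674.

For two independent groups with equal n: n = 2·((z_{α/2} + z_β) / d)².
z_{α/2} + z_β = 2.576 + 0.674 = 3.250.
n = 2 × (3.250 / 1.05)² = 2 × 3.095² = 2 × 9.58 = 19.2.
Round up to the next whole participant.

n = 20 per group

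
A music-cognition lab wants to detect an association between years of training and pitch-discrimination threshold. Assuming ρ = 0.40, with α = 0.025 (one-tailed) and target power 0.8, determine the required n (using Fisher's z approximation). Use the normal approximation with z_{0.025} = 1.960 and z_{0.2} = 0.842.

Fisher's z: C = ½·ln((1+r)/(1−r)) = ½·ln(2.3333) = 0.4236.
n = ((z_{α} + z_β)/C)² + 3.
(1.960 + 0.842) / 0.4236 = 2.802 / 0.4236 = 6.615.
n = 6.615² + 3 = 43.75 + 3 = 46.8.
Round up.

n = 47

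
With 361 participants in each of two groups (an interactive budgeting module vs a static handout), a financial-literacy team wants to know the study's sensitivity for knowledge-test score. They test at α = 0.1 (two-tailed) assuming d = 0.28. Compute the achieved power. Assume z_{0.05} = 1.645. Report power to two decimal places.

For two equal groups, power = Φ(d·√(n/2) − z_{α/2}).
d·√(n/2) = 0.28 × √(361/2) = 0.28 × 13.435 = 3.762.
z_β = 3.762 − 1.645 = 2.117.
Power = Φ(2.117) = 0.983.

power ≈ 0.98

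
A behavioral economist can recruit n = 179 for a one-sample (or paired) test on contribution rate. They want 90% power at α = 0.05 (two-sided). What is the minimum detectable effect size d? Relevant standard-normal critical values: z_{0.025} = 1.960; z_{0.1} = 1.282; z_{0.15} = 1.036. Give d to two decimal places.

For a single sample (or paired design) of n = 179: d_min = (z_{α/2} + z_β)/√n.
z-sum = 1.960 + 1.282 = 3.242.
d_min = 3.242 / √179 = 3.242 / 13.379 = 0.242.

d_min ≈ 0.24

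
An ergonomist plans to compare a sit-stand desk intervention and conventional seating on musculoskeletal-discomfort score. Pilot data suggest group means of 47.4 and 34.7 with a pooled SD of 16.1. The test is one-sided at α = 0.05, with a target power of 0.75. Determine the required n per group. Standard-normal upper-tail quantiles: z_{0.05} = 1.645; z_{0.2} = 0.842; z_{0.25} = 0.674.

n = 18 per group

Cohen's d = |M₁ − M₂| / SD_pooled = |47.4 − 34.7| / 16.1 = 12.7 / 16.1 = 0.789.
For two independent groups with equal n: n = 2·((z_{α} + z_β) / d)².
z_{α} + z_β = 1.645 + 0.674 = 2.319.
n = 2 × (2.319 / 0.789)² = 2 × 2.939² = 2 × 8.64 = 17.3.
Round up to the next whole participant.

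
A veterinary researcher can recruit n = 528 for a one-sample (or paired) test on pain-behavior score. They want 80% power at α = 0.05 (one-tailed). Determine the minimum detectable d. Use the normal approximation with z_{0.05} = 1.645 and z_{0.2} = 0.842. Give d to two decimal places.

d_min ≈ 0.11

For a single sample (or paired design) of n = 528: d_min = (z_{α} + z_β)/√n.
z-sum = 1.645 + 0.842 = 2.487.
d_min = 2.487 / √528 = 2.487 / 22.978 = 0.108.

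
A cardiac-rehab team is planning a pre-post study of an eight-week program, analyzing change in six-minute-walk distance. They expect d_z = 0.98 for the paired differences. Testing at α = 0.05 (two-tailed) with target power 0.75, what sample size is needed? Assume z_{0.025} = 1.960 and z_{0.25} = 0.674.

n = 8 pairs

For a paired (one-sample on differences) test: n = ((z_{α/2} + z_β) / d)².
z_{α/2} + z_β = 1.960 + 0.674 = 2.634.
n = (2.634 / 0.98)² = 2.688² = 7.22.
Round up.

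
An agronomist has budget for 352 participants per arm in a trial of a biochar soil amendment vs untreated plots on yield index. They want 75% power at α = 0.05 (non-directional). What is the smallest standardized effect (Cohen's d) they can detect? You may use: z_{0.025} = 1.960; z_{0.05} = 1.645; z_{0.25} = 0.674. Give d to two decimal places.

d_min ≈ 0.20

For two independent groups of n = 352 each: d_min = (z_{α/2} + z_β)·√(2/n).
z-sum = 1.960 + 0.674 = 2.634.
d_min = 2.634 × √(2/352) = 2.634 × 0.0754 = 0.199.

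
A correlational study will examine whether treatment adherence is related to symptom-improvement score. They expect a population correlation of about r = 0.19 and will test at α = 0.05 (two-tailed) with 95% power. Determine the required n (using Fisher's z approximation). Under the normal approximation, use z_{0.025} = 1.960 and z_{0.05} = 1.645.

n = 355

Fisher's z: C = ½·ln((1+r)/(1−r)) = ½·ln(1.4691) = 0.1923.
n = ((z_{α/2} + z_β)/C)² + 3.
(1.960 + 1.645) / 0.1923 = 3.605 / 0.1923 = 18.747.
n = 18.747² + 3 = 351.44 + 3 = 354.4.
Round up.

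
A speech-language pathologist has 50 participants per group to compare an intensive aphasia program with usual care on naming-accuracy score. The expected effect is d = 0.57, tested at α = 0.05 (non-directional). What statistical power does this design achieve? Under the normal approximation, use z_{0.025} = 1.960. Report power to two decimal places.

For two equal groups, power = Φ(d·√(n/2) − z_{α/2}).
d·√(n/2) = 0.57 × √(50/2) = 0.57 × 5.000 = 2.850.
z_β = 2.850 − 1.960 = 0.890.
Power = Φ(0.890) = 0.813.

power ≈ 0.81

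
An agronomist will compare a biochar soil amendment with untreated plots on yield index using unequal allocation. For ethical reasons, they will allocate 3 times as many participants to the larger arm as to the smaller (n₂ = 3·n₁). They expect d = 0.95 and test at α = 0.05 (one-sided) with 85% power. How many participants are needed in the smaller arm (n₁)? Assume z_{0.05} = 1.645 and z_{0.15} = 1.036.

With allocation ratio k = n₂/n₁ = 3, Var(x̄₁−x̄₂) = σ²(1/n₁ + 1/(k·n₁)) = σ²·(k+1)/(k·n₁).
So n₁ = (1 + 1/k)·((z_{α} + z_β)/d)² = 1.333 × (2.681/0.95)².
n₁ = 1.333 × 7.96 = 10.6.
Round up: n₁ = 11, giving n₂ = 3 × 11 = 33.

n₁ = 11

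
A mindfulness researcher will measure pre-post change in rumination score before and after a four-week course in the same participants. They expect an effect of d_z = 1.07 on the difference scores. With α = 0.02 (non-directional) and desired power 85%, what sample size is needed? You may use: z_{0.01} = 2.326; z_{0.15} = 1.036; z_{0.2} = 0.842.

n = 10 pairs

For a paired (one-sample on differences) test: n = ((z_{α/2} + z_β) / d)².
z_{α/2} + z_β = 2.326 + 1.036 = 3.362.
n = (3.362 / 1.07)² = 3.142² = 9.87.
Round up.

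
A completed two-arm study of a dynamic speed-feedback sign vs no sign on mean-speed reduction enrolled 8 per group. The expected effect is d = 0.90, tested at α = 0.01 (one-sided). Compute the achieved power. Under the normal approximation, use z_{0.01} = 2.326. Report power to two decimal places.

For two equal groups, power = Φ(d·√(n/2) − z_{α}).
d·√(n/2) = 0.90 × √(8/2) = 0.90 × 2.000 = 1.800.
z_β = 1.800 − 2.326 = -0.526.
Power = Φ(-0.526) = 0.299.

power ≈ 0.30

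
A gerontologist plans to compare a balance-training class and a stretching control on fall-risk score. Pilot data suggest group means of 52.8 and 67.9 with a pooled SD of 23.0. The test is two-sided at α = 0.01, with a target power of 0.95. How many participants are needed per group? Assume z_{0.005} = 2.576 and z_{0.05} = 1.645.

n = 83 per group

Cohen's d = |M₁ − M₂| / SD_pooled = |52.8 − 67.9| / 23.0 = 15.1 / 23.0 = 0.657.
For two independent groups with equal n: n = 2·((z_{α/2} + z_β) / d)².
z_{α/2} + z_β = 2.576 + 1.645 = 4.221.
n = 2 × (4.221 / 0.657)² = 2 × 6.425² = 2 × 41.28 = 82.6.
Round up to the next whole participant.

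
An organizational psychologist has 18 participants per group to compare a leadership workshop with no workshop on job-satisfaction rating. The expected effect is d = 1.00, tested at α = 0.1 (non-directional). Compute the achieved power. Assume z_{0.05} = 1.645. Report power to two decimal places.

For two equal groups, power = Φ(d·√(n/2) − z_{α/2}).
d·√(n/2) = 1.00 × √(18/2) = 1.00 × 3.000 = 3.000.
z_β = 3.000 − 1.645 = 1.355.
Power = Φ(1.355) = 0.912.

power ≈ 0.91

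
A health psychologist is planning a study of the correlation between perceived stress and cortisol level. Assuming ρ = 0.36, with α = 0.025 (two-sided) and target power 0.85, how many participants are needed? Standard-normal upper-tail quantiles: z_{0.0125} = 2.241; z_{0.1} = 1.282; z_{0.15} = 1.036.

Fisher's z: C = ½·ln((1+r)/(1−r)) = ½·ln(2.1250) = 0.3769.
n = ((z_{α/2} + z_β)/C)² + 3.
(2.241 + 1.036) / 0.3769 = 3.277 / 0.3769 = 8.695.
n = 8.695² + 3 = 75.60 + 3 = 78.6.
Round up.

n = 79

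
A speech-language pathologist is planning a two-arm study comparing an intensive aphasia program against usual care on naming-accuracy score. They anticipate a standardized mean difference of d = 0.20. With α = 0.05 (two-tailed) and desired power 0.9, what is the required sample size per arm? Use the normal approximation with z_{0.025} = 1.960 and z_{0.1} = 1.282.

n = 526 per group

For two independent groups with equal n: n = 2·((z_{α/2} + z_β) / d)².
z_{α/2} + z_β = 1.960 + 1.282 = 3.242.
n = 2 × (3.242 / 0.20)² = 2 × 16.210² = 2 × 262.76 = 525.5.
Round up to the next whole participant.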